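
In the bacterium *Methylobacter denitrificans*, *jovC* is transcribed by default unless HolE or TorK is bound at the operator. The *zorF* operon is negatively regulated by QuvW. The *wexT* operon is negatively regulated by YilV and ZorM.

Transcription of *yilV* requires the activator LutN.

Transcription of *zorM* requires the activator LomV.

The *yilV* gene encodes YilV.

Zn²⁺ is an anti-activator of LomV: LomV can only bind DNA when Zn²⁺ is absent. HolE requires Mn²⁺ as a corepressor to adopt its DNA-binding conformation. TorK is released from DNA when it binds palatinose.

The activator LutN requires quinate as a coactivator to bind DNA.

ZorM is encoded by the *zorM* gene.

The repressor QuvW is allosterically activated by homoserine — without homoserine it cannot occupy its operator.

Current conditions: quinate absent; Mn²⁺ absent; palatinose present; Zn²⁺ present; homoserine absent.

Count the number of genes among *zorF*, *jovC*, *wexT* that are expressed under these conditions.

Homoserine is absent, so QuvW is inactive.
With no repressor bound, *zorF* is transcribed.
→ *zorF* is ON.
Mn²⁺ is absent, so HolE is inactive.
Palatinose is present, so TorK is inactive.
With no repressor bound, *jovC* is transcribed.
→ *jovC* is ON.
Quinate is absent, so LutN is inactive.
Required activator LutN is absent, so *yilV* is not transcribed.
So YilV is not produced.
Zn²⁺ is present, so LomV is inactive.
Required activator LomV is absent, so *zorM* is not transcribed.
So ZorM is not produced.
With no repressor bound, *wexT* is transcribed.
→ *wexT* is ON.
3 of the 3 genes are transcribed.

3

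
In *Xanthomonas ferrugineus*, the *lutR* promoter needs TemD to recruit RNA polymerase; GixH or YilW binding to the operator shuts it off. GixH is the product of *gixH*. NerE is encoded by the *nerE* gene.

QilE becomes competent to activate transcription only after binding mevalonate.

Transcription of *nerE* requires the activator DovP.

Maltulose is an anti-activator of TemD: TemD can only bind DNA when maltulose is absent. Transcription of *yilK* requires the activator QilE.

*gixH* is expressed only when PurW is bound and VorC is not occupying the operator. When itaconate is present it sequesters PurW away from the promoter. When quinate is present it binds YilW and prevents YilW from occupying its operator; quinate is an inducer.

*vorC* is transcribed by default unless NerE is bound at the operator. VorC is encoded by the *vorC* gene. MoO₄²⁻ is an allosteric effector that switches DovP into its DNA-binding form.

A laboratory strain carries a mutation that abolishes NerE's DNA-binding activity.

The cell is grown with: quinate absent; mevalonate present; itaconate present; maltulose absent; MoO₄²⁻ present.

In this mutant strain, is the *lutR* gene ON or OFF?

OFF

Itaconate is present, so PurW is inactive.
NerE is non-functional in this strain, so it has no effect.
With no repressor bound, *vorC* is transcribed.
So VorC is produced and active.
With repressor VorC bound, *gixH* is not transcribed.
So GixH is not produced.
Quinate is absent, so YilW is active.
Maltulose is absent, so TemD is active.
With repressor YilW bound, *lutR* is not transcribed.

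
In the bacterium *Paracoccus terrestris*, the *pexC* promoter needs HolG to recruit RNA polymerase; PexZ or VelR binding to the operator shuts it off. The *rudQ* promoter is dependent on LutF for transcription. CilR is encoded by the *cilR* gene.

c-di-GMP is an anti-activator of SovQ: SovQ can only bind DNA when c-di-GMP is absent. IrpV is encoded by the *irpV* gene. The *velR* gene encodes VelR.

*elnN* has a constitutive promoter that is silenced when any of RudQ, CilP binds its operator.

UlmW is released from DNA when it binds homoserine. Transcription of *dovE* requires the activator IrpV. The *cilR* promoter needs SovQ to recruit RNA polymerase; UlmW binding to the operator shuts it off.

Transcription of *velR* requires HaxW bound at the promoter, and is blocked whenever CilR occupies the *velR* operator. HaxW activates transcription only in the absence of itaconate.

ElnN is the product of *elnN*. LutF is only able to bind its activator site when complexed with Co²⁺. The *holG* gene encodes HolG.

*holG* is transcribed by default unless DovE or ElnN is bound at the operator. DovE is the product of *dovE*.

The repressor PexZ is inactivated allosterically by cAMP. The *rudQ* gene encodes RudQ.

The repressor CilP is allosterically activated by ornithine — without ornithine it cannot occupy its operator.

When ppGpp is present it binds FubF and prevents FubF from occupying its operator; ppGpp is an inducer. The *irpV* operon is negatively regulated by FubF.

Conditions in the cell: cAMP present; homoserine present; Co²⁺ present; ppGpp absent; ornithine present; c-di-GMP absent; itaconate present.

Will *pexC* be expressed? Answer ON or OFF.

ON

ppGpp is absent, so FubF is active.
With repressor FubF bound, *irpV* is not transcribed.
So IrpV is not produced.
Required activator IrpV is absent, so *dovE* is not transcribed.
So DovE is not produced.
Co²⁺ is present, so LutF is active.
No repressor is bound and LutF is active, so *rudQ* is transcribed.
So RudQ is produced and active.
Ornithine is present, so CilP is active.
With repressor RudQ bound, *elnN* is not transcribed.
So ElnN is not produced.
With no repressor bound, *holG* is transcribed.
So HolG is produced and active.
cAMP is present, so PexZ is inactive.
c-di-GMP is absent, so SovQ is active.
Homoserine is present, so UlmW is inactive.
No repressor is bound and SovQ is active, so *cilR* is transcribed.
So CilR is produced and active.
Itaconate is present, so HaxW is inactive.
With repressor CilR bound, *velR* is not transcribed.
So VelR is not produced.
No repressor is bound and HolG is active, so *pexC* is transcribed.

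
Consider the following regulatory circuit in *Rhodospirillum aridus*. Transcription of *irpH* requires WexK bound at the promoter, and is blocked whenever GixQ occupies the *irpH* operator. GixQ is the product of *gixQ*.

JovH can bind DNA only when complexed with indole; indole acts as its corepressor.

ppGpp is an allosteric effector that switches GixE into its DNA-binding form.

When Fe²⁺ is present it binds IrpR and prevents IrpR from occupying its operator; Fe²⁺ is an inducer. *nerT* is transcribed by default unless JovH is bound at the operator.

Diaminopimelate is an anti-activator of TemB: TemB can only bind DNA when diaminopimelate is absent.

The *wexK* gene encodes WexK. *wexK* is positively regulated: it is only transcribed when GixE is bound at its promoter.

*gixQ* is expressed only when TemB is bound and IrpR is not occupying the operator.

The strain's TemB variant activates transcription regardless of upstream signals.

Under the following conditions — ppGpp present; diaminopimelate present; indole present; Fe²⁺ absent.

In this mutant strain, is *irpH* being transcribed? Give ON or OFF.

ON

ppGpp is present, so GixE is active.
No repressor is bound and GixE is active, so *wexK* is transcribed.
So WexK is produced and active.
TemB is constitutively active in this strain.
Fe²⁺ is absent, so IrpR is active.
With repressor IrpR bound, *gixQ* is not transcribed.
So GixQ is not produced.
No repressor is bound and WexK is active, so *irpH* is transcribed.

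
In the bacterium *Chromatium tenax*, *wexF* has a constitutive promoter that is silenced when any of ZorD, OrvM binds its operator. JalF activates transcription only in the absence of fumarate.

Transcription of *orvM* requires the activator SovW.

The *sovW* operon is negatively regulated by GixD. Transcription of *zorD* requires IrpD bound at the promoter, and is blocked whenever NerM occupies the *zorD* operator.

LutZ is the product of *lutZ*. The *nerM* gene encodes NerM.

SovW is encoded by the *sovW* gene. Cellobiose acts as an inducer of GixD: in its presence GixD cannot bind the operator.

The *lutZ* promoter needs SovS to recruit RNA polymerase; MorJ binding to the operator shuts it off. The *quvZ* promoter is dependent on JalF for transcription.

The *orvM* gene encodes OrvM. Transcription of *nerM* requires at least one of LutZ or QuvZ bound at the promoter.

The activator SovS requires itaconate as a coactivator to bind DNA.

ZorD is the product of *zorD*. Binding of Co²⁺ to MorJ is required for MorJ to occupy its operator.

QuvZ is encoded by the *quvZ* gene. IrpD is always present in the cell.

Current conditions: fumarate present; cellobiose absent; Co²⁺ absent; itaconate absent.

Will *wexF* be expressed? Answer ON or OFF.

OFF

IrpD is produced constitutively and is active.
Co²⁺ is absent, so MorJ is inactive.
Itaconate is absent, so SovS is inactive.
Required activator SovS is absent, so *lutZ* is not transcribed.
So LutZ is not produced.
Fumarate is present, so JalF is inactive.
Required activator JalF is absent, so *quvZ* is not transcribed.
So QuvZ is not produced.
No activator is available at the *nerM* promoter, so *nerM* is not transcribed.
So NerM is not produced.
No repressor is bound and IrpD is active, so *zorD* is transcribed.
So ZorD is produced and active.
Cellobiose is absent, so GixD is active.
With repressor GixD bound, *sovW* is not transcribed.
So SovW is not produced.
Required activator SovW is absent, so *orvM* is not transcribed.
So OrvM is not produced.
With repressor ZorD bound, *wexF* is not transcribed.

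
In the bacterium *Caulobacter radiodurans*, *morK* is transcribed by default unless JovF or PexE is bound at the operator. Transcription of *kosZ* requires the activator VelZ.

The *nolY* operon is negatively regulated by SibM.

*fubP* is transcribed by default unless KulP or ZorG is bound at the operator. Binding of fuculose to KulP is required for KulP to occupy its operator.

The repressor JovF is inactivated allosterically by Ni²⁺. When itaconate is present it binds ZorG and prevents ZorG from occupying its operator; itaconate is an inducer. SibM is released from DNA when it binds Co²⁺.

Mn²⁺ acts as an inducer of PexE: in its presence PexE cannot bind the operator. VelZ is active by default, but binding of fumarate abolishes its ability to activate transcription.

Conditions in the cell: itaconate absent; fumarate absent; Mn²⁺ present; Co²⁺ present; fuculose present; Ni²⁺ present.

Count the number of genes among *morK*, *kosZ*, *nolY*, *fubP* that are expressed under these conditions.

Ni²⁺ is present, so JovF is inactive.
Mn²⁺ is present, so PexE is inactive.
With no repressor bound, *morK* is transcribed.
→ *morK* is ON.
Fumarate is absent, so VelZ is active.
No repressor is bound and VelZ is active, so *kosZ* is transcribed.
→ *kosZ* is ON.
Co²⁺ is present, so SibM is inactive.
With no repressor bound, *nolY* is transcribed.
→ *nolY* is ON.
Fuculose is present, so KulP is active.
Itaconate is absent, so ZorG is active.
With repressor KulP bound, *fubP* is not transcribed.
→ *fubP* is OFF.
3 of the 4 genes are transcribed.

3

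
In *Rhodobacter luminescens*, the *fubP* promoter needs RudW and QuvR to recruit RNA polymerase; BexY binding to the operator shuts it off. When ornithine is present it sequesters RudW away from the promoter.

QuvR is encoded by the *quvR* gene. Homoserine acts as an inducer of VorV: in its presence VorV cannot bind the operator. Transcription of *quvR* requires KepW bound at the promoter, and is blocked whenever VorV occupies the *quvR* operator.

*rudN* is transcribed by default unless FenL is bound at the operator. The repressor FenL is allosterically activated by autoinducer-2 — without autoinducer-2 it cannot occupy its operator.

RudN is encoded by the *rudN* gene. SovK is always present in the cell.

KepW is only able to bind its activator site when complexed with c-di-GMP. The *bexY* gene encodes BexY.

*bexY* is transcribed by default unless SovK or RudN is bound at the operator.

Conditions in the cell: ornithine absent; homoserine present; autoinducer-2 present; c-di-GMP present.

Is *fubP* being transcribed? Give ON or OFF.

ON

Ornithine is absent, so RudW is active.
Homoserine is present, so VorV is inactive.
c-di-GMP is present, so KepW is active.
No repressor is bound and KepW is active, so *quvR* is transcribed.
So QuvR is produced and active.
SovK is produced constitutively and is active.
Autoinducer-2 is present, so FenL is active.
With repressor FenL bound, *rudN* is not transcribed.
So RudN is not produced.
With repressor SovK bound, *bexY* is not transcribed.
So BexY is not produced.
No repressor is bound and RudW and QuvR are active, so *fubP* is transcribed.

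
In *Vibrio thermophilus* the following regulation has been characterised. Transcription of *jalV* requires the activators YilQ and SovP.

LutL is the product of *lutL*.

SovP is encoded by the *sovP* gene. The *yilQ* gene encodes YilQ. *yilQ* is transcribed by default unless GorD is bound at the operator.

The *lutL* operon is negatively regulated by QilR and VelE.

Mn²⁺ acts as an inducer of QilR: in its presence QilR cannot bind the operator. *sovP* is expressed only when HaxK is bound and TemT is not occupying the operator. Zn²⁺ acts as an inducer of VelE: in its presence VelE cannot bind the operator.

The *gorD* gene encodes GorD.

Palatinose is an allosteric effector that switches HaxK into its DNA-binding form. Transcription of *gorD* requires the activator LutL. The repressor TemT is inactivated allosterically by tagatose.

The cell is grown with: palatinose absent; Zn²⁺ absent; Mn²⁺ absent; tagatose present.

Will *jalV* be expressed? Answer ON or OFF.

OFF

Mn²⁺ is absent, so QilR is active.
Zn²⁺ is absent, so VelE is active.
With repressor QilR bound, *lutL* is not transcribed.
So LutL is not produced.
Required activator LutL is absent, so *gorD* is not transcribed.
So GorD is not produced.
With no repressor bound, *yilQ* is transcribed.
So YilQ is produced and active.
Palatinose is absent, so HaxK is inactive.
Tagatose is present, so TemT is inactive.
Required activator HaxK is absent, so *sovP* is not transcribed.
So SovP is not produced.
Required activator SovP is absent, so *jalV* is not transcribed.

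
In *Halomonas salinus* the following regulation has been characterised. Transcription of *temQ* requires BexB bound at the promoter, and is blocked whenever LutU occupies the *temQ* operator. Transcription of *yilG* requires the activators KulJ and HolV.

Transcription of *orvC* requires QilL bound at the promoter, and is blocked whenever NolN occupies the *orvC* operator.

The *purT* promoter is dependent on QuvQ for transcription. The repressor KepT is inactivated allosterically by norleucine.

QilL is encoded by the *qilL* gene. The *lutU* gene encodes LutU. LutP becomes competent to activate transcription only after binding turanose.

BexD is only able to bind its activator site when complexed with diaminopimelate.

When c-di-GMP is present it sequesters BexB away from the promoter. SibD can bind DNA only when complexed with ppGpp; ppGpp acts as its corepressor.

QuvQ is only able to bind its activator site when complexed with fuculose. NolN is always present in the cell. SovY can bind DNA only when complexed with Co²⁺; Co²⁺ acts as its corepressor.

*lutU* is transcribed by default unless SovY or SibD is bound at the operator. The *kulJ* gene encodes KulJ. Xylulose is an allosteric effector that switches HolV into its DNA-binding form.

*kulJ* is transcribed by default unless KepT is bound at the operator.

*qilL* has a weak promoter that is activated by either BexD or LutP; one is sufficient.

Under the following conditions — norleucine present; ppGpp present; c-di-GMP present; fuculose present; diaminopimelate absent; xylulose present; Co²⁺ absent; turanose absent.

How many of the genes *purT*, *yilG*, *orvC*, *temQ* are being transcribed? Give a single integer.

2

Fuculose is present, so QuvQ is active.
No repressor is bound and QuvQ is active, so *purT* is transcribed.
→ *purT* is ON.
Norleucine is present, so KepT is inactive.
With no repressor bound, *kulJ* is transcribed.
So KulJ is produced and active.
Xylulose is present, so HolV is active.
No repressor is bound and KulJ and HolV are active, so *yilG* is transcribed.
→ *yilG* is ON.
Diaminopimelate is absent, so BexD is inactive.
Turanose is absent, so LutP is inactive.
No activator is available at the *qilL* promoter, so *qilL* is not transcribed.
So QilL is not produced.
NolN is produced constitutively and is active.
With repressor NolN bound, *orvC* is not transcribed.
→ *orvC* is OFF.
c-di-GMP is present, so BexB is inactive.
Co²⁺ is absent, so SovY is inactive.
ppGpp is present, so SibD is active.
With repressor SibD bound, *lutU* is not transcribed.
So LutU is not produced.
Required activator BexB is absent, so *temQ* is not transcribed.
→ *temQ* is OFF.
2 of the 4 genes are transcribed.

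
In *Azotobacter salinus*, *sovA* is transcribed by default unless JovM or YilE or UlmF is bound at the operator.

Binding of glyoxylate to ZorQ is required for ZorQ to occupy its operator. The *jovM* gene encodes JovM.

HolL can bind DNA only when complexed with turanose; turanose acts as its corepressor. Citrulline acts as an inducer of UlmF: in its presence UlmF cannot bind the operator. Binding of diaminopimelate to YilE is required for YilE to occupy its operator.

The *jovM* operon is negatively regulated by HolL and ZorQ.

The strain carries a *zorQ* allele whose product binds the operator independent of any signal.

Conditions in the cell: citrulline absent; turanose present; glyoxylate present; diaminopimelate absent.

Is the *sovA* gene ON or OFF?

Turanose is present, so HolL is active.
ZorQ is constitutively active in this strain.
With repressor HolL bound, *jovM* is not transcribed.
So JovM is not produced.
Diaminopimelate is absent, so YilE is inactive.
Citrulline is absent, so UlmF is active.
With repressor UlmF bound, *sovA* is not transcribed.

OFF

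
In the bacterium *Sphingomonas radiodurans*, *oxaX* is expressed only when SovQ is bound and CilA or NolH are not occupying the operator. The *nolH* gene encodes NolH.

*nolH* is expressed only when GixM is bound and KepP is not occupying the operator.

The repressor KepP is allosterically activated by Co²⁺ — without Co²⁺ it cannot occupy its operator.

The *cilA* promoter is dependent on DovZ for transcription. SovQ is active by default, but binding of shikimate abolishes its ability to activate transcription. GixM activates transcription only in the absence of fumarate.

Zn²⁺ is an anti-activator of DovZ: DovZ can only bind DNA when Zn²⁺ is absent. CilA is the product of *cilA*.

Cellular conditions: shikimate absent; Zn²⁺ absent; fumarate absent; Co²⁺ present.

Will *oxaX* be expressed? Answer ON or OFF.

Zn²⁺ is absent, so DovZ is active.
No repressor is bound and DovZ is active, so *cilA* is transcribed.
So CilA is produced and active.
Fumarate is absent, so GixM is active.
Co²⁺ is present, so KepP is active.
With repressor KepP bound, *nolH* is not transcribed.
So NolH is not produced.
Shikimate is absent, so SovQ is active.
With repressor CilA bound, *oxaX* is not transcribed.

OFF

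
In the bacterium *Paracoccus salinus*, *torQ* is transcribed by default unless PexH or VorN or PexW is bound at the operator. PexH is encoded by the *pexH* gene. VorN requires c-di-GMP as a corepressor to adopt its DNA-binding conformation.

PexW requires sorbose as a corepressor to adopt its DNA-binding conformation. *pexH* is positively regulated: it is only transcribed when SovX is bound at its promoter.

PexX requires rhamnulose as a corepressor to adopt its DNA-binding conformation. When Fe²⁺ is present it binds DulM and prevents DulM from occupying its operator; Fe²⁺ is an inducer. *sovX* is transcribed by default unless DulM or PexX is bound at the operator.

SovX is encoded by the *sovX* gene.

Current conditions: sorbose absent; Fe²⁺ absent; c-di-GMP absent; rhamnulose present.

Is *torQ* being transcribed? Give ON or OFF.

ON

Fe²⁺ is absent, so DulM is active.
Rhamnulose is present, so PexX is active.
With repressor DulM bound, *sovX* is not transcribed.
So SovX is not produced.
Required activator SovX is absent, so *pexH* is not transcribed.
So PexH is not produced.
c-di-GMP is absent, so VorN is inactive.
Sorbose is absent, so PexW is inactive.
With no repressor bound, *torQ* is transcribed.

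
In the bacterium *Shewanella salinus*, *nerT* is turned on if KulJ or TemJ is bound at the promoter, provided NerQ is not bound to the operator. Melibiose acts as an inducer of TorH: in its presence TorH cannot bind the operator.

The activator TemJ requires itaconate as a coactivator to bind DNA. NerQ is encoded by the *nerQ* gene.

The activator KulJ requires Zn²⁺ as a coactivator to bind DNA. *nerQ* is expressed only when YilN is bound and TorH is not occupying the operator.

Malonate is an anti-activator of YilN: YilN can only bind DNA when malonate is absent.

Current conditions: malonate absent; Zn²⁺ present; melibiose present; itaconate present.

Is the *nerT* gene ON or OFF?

Zn²⁺ is present, so KulJ is active.
Itaconate is present, so TemJ is active.
Melibiose is present, so TorH is inactive.
Malonate is absent, so YilN is active.
No repressor is bound and YilN is active, so *nerQ* is transcribed.
So NerQ is produced and active.
With repressor NerQ bound, *nerT* is not transcribed.

OFF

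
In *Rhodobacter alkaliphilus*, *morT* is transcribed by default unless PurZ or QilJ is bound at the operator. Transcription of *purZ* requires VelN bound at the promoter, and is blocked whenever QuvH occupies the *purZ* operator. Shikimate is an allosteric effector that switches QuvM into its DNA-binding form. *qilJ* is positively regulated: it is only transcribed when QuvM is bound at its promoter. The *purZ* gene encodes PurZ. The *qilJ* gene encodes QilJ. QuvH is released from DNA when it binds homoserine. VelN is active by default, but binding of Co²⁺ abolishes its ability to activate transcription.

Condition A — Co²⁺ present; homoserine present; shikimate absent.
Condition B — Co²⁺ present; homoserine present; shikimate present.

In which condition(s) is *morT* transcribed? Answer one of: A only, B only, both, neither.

A only

Condition A:
Co²⁺ is present, so VelN is inactive.
Homoserine is present, so QuvH is inactive.
Required activator VelN is absent, so *purZ* is not transcribed.
So PurZ is not produced.
Shikimate is absent, so QuvM is inactive.
Required activator QuvM is absent, so *qilJ* is not transcribed.
So QilJ is not produced.
With no repressor bound, *morT* is transcribed.
→ *morT* is ON in A.
Condition B:
Co²⁺ is present, so VelN is inactive.
Homoserine is present, so QuvH is inactive.
Required activator VelN is absent, so *purZ* is not transcribed.
So PurZ is not produced.
Shikimate is present, so QuvM is active.
No repressor is bound and QuvM is active, so *qilJ* is transcribed.
So QilJ is produced and active.
With repressor QilJ bound, *morT* is not transcribed.
→ *morT* is OFF in B.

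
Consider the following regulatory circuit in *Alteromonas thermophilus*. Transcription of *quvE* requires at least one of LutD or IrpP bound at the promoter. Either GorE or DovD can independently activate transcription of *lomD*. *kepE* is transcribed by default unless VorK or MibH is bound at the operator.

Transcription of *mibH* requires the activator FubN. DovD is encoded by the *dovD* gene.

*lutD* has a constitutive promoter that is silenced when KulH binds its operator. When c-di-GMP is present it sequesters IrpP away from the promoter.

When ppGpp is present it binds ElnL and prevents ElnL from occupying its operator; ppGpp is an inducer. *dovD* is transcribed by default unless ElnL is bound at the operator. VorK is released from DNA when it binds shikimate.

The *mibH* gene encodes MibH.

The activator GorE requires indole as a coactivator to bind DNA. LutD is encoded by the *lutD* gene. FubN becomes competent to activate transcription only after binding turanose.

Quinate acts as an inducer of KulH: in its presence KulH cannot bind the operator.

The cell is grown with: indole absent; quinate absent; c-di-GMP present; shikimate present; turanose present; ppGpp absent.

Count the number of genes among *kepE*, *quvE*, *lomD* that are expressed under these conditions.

0

Shikimate is present, so VorK is inactive.
Turanose is present, so FubN is active.
No repressor is bound and FubN is active, so *mibH* is transcribed.
So MibH is produced and active.
With repressor MibH bound, *kepE* is not transcribed.
→ *kepE* is OFF.
Quinate is absent, so KulH is active.
With repressor KulH bound, *lutD* is not transcribed.
So LutD is not produced.
c-di-GMP is present, so IrpP is inactive.
No activator is available at the *quvE* promoter, so *quvE* is not transcribed.
→ *quvE* is OFF.
Indole is absent, so GorE is inactive.
ppGpp is absent, so ElnL is active.
With repressor ElnL bound, *dovD* is not transcribed.
So DovD is not produced.
No activator is available at the *lomD* promoter, so *lomD* is not transcribed.
→ *lomD* is OFF.
0 of the 3 genes are transcribed.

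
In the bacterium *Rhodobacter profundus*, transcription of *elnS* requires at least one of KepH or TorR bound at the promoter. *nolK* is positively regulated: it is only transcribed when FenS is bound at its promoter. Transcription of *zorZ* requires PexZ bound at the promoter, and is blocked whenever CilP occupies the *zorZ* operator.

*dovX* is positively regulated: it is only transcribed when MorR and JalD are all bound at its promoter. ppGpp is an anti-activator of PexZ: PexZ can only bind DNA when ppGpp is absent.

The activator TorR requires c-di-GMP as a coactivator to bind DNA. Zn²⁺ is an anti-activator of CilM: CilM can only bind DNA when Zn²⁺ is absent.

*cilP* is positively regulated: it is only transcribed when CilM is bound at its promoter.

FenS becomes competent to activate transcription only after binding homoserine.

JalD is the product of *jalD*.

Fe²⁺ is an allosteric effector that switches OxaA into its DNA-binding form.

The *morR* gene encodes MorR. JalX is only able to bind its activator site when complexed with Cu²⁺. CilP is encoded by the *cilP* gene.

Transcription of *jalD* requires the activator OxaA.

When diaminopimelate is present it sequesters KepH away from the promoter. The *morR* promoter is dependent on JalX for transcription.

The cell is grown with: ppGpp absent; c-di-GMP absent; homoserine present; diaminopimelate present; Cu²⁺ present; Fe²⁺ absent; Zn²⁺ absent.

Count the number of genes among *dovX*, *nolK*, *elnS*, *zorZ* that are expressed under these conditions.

1

Cu²⁺ is present, so JalX is active.
No repressor is bound and JalX is active, so *morR* is transcribed.
So MorR is produced and active.
Fe²⁺ is absent, so OxaA is inactive.
Required activator OxaA is absent, so *jalD* is not transcribed.
So JalD is not produced.
Required activator JalD is absent, so *dovX* is not transcribed.
→ *dovX* is OFF.
Homoserine is present, so FenS is active.
No repressor is bound and FenS is active, so *nolK* is transcribed.
→ *nolK* is ON.
Diaminopimelate is present, so KepH is inactive.
c-di-GMP is absent, so TorR is inactive.
No activator is available at the *elnS* promoter, so *elnS* is not transcribed.
→ *elnS* is OFF.
ppGpp is absent, so PexZ is active.
Zn²⁺ is absent, so CilM is active.
No repressor is bound and CilM is active, so *cilP* is transcribed.
So CilP is produced and active.
With repressor CilP bound, *zorZ* is not transcribed.
→ *zorZ* is OFF.
1 of the 4 genes is transcribed.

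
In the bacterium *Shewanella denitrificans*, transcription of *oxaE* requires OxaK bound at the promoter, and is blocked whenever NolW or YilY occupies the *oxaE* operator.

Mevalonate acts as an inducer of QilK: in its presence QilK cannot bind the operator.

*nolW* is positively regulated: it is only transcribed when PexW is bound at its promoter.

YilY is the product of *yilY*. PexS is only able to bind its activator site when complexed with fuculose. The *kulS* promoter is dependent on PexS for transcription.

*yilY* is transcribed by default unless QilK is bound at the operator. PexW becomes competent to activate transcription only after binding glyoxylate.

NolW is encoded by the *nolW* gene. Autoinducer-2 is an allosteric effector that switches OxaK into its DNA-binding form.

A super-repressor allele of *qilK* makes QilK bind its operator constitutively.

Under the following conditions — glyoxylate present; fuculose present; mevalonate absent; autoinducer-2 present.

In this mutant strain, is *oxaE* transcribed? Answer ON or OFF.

Glyoxylate is present, so PexW is active.
No repressor is bound and PexW is active, so *nolW* is transcribed.
So NolW is produced and active.
QilK is constitutively active in this strain.
With repressor QilK bound, *yilY* is not transcribed.
So YilY is not produced.
Autoinducer-2 is present, so OxaK is active.
With repressor NolW bound, *oxaE* is not transcribed.

OFF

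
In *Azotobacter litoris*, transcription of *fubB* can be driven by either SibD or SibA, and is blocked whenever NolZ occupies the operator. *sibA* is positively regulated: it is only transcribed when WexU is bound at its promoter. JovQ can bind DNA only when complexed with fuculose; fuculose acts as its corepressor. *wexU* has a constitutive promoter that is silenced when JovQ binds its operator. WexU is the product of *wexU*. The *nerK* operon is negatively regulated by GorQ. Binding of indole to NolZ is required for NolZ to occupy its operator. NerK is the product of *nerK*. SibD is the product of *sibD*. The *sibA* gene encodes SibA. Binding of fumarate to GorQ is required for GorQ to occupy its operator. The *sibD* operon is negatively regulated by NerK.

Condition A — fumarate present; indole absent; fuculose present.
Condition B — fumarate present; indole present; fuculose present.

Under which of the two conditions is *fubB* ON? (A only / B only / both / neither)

Condition A:
Fumarate is present, so GorQ is active.
With repressor GorQ bound, *nerK* is not transcribed.
So NerK is not produced.
With no repressor bound, *sibD* is transcribed.
So SibD is produced and active.
Indole is absent, so NolZ is inactive.
Fuculose is present, so JovQ is active.
With repressor JovQ bound, *wexU* is not transcribed.
So WexU is not produced.
Required activator WexU is absent, so *sibA* is not transcribed.
So SibA is not produced.
Activator SibD is present, so *fubB* is transcribed.
→ *fubB* is ON in A.
Condition B:
Fumarate is present, so GorQ is active.
With repressor GorQ bound, *nerK* is not transcribed.
So NerK is not produced.
With no repressor bound, *sibD* is transcribed.
So SibD is produced and active.
Indole is present, so NolZ is active.
Fuculose is present, so JovQ is active.
With repressor JovQ bound, *wexU* is not transcribed.
So WexU is not produced.
Required activator WexU is absent, so *sibA* is not transcribed.
So SibA is not produced.
With repressor NolZ bound, *fubB* is not transcribed.
→ *fubB* is OFF in B.

A only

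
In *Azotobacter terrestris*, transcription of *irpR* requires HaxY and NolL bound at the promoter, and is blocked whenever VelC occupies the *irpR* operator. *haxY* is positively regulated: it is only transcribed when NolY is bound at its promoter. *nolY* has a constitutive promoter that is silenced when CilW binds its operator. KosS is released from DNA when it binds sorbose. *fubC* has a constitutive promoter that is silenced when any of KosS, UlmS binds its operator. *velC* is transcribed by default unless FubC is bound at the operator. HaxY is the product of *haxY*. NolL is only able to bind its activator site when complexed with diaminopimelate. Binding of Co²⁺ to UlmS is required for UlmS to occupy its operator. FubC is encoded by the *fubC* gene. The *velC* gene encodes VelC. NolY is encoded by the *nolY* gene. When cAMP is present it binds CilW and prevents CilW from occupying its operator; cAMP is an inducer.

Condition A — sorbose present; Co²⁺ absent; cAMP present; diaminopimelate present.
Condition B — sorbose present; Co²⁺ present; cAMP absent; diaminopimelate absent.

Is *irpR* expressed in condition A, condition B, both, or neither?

A only

Condition A:
Sorbose is present, so KosS is inactive.
Co²⁺ is absent, so UlmS is inactive.
With no repressor bound, *fubC* is transcribed.
So FubC is produced and active.
With repressor FubC bound, *velC* is not transcribed.
So VelC is not produced.
cAMP is present, so CilW is inactive.
With no repressor bound, *nolY* is transcribed.
So NolY is produced and active.
No repressor is bound and NolY is active, so *haxY* is transcribed.
So HaxY is produced and active.
Diaminopimelate is present, so NolL is active.
No repressor is bound and HaxY and NolL are active, so *irpR* is transcribed.
→ *irpR* is ON in A.
Condition B:
Sorbose is present, so KosS is inactive.
Co²⁺ is present, so UlmS is active.
With repressor UlmS bound, *fubC* is not transcribed.
So FubC is not produced.
With no repressor bound, *velC* is transcribed.
So VelC is produced and active.
cAMP is absent, so CilW is active.
With repressor CilW bound, *nolY* is not transcribed.
So NolY is not produced.
Required activator NolY is absent, so *haxY* is not transcribed.
So HaxY is not produced.
Diaminopimelate is absent, so NolL is inactive.
With repressor VelC bound, *irpR* is not transcribed.
→ *irpR* is OFF in B.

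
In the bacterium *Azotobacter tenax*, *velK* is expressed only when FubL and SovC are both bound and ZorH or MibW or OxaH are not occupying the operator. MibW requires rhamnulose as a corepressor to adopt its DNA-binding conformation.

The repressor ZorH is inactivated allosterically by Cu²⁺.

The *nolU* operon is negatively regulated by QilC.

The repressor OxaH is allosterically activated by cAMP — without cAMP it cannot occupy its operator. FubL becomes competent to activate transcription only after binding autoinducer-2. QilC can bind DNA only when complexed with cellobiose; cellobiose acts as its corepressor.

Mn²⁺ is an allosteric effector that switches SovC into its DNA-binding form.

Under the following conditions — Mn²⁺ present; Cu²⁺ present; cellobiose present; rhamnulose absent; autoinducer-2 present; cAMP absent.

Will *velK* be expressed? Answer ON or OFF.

ON

Cu²⁺ is present, so ZorH is inactive.
Autoinducer-2 is present, so FubL is active.
Mn²⁺ is present, so SovC is active.
Rhamnulose is absent, so MibW is inactive.
cAMP is absent, so OxaH is inactive.
No repressor is bound and FubL and SovC are active, so *velK* is transcribed.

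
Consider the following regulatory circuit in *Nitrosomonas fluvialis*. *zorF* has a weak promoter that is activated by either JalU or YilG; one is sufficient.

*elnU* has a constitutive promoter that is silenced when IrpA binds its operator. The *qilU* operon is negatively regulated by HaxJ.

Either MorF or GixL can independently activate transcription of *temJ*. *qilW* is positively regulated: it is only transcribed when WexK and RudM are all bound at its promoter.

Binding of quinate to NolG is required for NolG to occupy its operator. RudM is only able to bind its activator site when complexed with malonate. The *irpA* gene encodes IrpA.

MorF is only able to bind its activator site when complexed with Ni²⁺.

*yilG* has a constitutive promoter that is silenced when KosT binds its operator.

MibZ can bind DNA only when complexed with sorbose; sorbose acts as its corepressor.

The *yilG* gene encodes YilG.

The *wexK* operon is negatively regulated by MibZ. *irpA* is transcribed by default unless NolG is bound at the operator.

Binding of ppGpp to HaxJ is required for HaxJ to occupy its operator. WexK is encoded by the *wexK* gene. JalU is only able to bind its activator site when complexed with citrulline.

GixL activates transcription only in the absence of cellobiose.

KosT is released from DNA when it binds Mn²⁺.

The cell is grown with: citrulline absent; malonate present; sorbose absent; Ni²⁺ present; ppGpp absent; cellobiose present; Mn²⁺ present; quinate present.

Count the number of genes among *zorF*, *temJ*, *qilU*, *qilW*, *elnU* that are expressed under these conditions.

5

Citrulline is absent, so JalU is inactive.
Mn²⁺ is present, so KosT is inactive.
With no repressor bound, *yilG* is transcribed.
So YilG is produced and active.
Activator YilG is present, so *zorF* is transcribed.
→ *zorF* is ON.
Ni²⁺ is present, so MorF is active.
Cellobiose is present, so GixL is inactive.
Activator MorF is present, so *temJ* is transcribed.
→ *temJ* is ON.
ppGpp is absent, so HaxJ is inactive.
With no repressor bound, *qilU* is transcribed.
→ *qilU* is ON.
Sorbose is absent, so MibZ is inactive.
With no repressor bound, *wexK* is transcribed.
So WexK is produced and active.
Malonate is present, so RudM is active.
No repressor is bound and WexK and RudM are active, so *qilW* is transcribed.
→ *qilW* is ON.
Quinate is present, so NolG is active.
With repressor NolG bound, *irpA* is not transcribed.
So IrpA is not produced.
With no repressor bound, *elnU* is transcribed.
→ *elnU* is ON.
5 of the 5 genes are transcribed.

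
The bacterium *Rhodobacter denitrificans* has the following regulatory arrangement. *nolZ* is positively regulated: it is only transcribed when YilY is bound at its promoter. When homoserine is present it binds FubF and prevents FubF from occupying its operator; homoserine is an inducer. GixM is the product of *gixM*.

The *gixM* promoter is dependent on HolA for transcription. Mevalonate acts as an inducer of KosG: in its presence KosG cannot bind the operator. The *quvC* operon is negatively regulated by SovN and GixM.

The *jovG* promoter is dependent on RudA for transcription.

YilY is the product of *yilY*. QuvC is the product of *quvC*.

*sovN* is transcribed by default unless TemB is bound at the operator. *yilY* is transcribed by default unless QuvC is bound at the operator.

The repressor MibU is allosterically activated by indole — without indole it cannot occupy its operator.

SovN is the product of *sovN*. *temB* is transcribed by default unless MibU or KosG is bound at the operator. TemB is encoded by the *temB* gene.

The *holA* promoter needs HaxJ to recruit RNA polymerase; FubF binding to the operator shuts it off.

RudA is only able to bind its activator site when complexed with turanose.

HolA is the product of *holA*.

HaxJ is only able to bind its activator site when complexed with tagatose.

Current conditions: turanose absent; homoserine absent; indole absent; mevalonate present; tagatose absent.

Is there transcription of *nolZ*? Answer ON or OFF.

OFF

Indole is absent, so MibU is inactive.
Mevalonate is present, so KosG is inactive.
With no repressor bound, *temB* is transcribed.
So TemB is produced and active.
With repressor TemB bound, *sovN* is not transcribed.
So SovN is not produced.
Homoserine is absent, so FubF is active.
Tagatose is absent, so HaxJ is inactive.
With repressor FubF bound, *holA* is not transcribed.
So HolA is not produced.
Required activator HolA is absent, so *gixM* is not transcribed.
So GixM is not produced.
With no repressor bound, *quvC* is transcribed.
So QuvC is produced and active.
With repressor QuvC bound, *yilY* is not transcribed.
So YilY is not produced.
Required activator YilY is absent, so *nolZ* is not transcribed.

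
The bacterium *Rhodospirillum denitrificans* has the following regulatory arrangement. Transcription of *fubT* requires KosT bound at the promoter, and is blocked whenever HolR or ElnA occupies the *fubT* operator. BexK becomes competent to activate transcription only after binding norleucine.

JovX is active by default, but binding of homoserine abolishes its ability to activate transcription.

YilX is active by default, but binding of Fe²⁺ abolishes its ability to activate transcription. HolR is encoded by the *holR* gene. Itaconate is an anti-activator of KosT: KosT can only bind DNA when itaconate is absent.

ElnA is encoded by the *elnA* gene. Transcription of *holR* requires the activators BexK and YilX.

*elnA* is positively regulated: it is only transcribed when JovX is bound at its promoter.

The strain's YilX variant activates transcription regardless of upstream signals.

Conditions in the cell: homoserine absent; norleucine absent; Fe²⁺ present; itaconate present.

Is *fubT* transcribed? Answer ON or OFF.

Norleucine is absent, so BexK is inactive.
YilX is constitutively active in this strain.
Required activator BexK is absent, so *holR* is not transcribed.
So HolR is not produced.
Homoserine is absent, so JovX is active.
No repressor is bound and JovX is active, so *elnA* is transcribed.
So ElnA is produced and active.
Itaconate is present, so KosT is inactive.
With repressor ElnA bound, *fubT* is not transcribed.

OFF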